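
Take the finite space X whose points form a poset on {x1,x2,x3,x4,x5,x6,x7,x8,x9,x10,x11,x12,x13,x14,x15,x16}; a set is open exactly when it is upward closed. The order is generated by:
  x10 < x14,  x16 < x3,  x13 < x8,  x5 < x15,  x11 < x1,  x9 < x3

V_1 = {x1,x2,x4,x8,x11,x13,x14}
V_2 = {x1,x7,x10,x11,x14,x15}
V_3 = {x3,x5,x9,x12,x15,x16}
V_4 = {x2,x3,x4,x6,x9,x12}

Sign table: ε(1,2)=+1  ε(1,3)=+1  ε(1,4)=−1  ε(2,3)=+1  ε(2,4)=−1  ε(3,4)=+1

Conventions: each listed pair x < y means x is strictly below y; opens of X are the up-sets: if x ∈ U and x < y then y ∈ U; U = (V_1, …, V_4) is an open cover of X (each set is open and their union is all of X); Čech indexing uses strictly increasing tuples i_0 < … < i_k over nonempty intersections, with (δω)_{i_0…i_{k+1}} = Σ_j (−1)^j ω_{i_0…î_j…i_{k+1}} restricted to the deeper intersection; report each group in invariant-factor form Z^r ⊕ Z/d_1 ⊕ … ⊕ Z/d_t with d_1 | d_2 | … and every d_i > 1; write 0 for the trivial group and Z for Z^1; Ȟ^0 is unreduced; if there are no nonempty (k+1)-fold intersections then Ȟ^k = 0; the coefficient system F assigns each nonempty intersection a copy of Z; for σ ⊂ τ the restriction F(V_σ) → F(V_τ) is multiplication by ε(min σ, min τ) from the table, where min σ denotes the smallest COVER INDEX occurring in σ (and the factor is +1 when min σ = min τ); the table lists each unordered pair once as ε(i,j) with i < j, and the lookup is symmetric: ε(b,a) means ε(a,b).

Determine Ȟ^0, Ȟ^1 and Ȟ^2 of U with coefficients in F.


intersection data:
  V12={x1,x11,x14} V14={x2,x4} V23={x15} V34={x3,x9,x12}
C dims 4,4; δ0: rk 4, SNF 1^3·2
Ȟ^0 = (4 − 4) − 0 = 0, so Ȟ^0 ≅ 0
Ȟ^1 = (4 − 0) − 4 = 0 plus torsion [2], so Ȟ^1 ≅ Z/2
Ȟ^2 = (0 − 0) − 0 = 0, so Ȟ^2 ≅ 0

Ȟ^0(U;F) ≅ 0, Ȟ^1(U;F) ≅ Z/2 and Ȟ^2(U;F) ≅ 0


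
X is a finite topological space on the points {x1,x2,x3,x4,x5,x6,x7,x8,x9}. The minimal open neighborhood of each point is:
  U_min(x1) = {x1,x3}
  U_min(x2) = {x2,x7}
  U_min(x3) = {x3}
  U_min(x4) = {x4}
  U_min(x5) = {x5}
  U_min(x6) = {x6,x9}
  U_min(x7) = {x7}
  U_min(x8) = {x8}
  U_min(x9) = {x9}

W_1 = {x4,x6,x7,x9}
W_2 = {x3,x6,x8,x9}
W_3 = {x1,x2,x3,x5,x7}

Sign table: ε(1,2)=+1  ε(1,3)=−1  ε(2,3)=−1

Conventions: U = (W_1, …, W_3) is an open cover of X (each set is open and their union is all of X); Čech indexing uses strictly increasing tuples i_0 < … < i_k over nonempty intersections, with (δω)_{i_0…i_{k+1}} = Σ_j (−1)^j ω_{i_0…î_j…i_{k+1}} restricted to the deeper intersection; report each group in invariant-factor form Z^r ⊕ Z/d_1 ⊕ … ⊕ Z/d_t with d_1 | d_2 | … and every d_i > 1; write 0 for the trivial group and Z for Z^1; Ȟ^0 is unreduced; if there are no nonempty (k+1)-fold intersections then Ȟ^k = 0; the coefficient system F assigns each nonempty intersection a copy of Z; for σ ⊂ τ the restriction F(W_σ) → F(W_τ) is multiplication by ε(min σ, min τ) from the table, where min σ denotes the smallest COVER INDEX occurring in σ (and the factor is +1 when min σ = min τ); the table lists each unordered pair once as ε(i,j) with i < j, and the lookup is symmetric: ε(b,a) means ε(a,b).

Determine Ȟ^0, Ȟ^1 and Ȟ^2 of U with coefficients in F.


nerve of the cover:
  W12={x6,x9} W13={x7} W23={x3}
C dims 3,3; δ0: rk 2, SNF 1^2
Ȟ^0 = (3 − 2) − 0 = 1, so Ȟ^0 ≅ Z
Ȟ^1 = (3 − 0) − 2 = 1, so Ȟ^1 ≅ Z
Ȟ^2 = (0 − 0) − 0 = 0, so Ȟ^2 ≅ 0

Ȟ^0(U;F) ≅ Z; Ȟ^1(U;F) ≅ Z; Ȟ^2(U;F) ≅ 0


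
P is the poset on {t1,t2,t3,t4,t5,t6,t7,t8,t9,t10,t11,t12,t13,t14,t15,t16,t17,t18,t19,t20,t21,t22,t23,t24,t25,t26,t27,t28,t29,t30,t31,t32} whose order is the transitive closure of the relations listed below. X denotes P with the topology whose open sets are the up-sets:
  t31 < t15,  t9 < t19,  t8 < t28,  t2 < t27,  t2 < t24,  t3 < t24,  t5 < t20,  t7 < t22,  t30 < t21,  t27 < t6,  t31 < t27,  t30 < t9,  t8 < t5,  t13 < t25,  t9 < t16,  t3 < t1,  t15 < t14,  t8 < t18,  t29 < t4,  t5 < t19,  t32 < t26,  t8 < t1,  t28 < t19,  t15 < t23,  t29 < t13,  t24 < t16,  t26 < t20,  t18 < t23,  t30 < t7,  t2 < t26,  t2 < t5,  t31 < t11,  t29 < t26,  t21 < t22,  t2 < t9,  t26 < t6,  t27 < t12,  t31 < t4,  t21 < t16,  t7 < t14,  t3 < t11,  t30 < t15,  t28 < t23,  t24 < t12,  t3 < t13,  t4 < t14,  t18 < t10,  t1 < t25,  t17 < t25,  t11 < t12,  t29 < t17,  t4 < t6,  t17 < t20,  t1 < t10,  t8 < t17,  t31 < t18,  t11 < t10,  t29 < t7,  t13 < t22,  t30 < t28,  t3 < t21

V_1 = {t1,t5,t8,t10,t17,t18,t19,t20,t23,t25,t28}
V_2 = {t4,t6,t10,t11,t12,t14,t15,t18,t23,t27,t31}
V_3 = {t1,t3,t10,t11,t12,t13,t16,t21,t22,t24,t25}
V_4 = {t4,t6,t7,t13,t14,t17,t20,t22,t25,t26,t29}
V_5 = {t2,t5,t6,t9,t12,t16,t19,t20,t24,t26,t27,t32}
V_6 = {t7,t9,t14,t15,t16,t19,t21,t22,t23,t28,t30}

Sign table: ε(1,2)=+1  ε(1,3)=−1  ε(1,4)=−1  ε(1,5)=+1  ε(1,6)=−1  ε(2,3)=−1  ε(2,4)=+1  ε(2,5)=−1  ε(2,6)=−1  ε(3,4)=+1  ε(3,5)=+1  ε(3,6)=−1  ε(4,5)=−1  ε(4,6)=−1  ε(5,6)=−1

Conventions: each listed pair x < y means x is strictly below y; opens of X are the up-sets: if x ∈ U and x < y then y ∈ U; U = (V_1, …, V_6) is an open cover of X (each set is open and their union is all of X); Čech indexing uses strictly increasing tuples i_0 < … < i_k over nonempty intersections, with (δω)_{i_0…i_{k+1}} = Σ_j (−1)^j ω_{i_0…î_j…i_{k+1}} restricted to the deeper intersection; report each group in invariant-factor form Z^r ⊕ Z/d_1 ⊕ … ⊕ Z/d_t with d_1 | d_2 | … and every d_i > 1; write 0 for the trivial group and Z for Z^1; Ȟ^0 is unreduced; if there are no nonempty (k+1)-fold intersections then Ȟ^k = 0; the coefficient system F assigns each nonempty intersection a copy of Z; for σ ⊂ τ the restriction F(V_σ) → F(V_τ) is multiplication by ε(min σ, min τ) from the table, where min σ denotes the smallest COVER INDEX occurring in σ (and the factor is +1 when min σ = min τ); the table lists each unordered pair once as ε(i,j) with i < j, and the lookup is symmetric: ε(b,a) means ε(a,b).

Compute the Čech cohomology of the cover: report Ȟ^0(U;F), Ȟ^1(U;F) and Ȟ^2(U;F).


cover nerve:
  V12={t10,t18,t23} V13={t1,t10,t25} V14={t17,t20,t25} V15={t5,t19,t20} V16={t19,t23,t28} V23={t10,t11,t12} V24={t4,t6,t14} V25={t6,t12,t27} V26={t14,t15,t23} V34={t13,t22,t25} V35={t12,t16,t24} V36={t16,t21,t22} V45={t6,t20,t26} V46={t7,t14,t22} V56={t9,t16,t19}
  V123={t10} V126={t23} V134={t25} V145={t20} V156={t19} V235={t12} V245={t6} V246={t14} V346={t22} V356={t16}
C dims 6,15,10; δ0: rk 6, SNF 1^5·2; δ1: rk 9, SNF 1^9
Ȟ^0: (6−6)−0=0 ⇒ 0
Ȟ^1: (15−9)−6=0 plus torsion [2] ⇒ Z/2
Ȟ^2: (10−0)−9=1 ⇒ Z

Ȟ^0(U;F) ≅ 0, Ȟ^1(U;F) ≅ Z/2, Ȟ^2(U;F) ≅ Z


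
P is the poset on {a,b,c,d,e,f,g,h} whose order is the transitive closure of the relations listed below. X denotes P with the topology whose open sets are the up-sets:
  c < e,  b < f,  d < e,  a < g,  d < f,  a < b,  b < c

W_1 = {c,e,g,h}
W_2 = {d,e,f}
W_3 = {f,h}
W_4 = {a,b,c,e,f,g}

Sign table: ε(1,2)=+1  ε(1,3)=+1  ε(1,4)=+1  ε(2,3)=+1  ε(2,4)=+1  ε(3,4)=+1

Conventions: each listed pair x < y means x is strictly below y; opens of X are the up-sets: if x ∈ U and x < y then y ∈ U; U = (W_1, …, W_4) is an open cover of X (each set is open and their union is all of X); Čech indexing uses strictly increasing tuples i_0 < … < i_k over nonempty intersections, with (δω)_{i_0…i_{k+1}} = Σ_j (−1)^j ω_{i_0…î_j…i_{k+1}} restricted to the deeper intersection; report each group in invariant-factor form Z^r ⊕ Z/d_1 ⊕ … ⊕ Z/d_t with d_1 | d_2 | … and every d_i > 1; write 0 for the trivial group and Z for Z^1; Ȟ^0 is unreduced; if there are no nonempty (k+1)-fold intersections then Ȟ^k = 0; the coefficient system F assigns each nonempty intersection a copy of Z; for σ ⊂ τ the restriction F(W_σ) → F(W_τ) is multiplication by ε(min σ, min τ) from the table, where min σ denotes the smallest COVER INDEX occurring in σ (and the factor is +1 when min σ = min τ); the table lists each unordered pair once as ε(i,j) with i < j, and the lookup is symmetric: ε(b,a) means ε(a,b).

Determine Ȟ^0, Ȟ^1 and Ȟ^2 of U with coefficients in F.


Ȟ^0 = Z, Ȟ^1 = Z and Ȟ^2 = 0

nonempty overlaps:
  W12={e} W13={h} W14={c,e,g} W23={f} W24={e,f} W34={f}
  W124={e} W234={f}
C dims 4,6,2; δ0: rk 3, SNF 1^3; δ1: rk 2, SNF 1^2
degree 0: 4−3−0 = 1 → Ȟ^0 ≅ Z
degree 1: 6−2−3 = 1 → Ȟ^1 ≅ Z
degree 2: 2−0−2 = 0 → Ȟ^2 ≅ 0


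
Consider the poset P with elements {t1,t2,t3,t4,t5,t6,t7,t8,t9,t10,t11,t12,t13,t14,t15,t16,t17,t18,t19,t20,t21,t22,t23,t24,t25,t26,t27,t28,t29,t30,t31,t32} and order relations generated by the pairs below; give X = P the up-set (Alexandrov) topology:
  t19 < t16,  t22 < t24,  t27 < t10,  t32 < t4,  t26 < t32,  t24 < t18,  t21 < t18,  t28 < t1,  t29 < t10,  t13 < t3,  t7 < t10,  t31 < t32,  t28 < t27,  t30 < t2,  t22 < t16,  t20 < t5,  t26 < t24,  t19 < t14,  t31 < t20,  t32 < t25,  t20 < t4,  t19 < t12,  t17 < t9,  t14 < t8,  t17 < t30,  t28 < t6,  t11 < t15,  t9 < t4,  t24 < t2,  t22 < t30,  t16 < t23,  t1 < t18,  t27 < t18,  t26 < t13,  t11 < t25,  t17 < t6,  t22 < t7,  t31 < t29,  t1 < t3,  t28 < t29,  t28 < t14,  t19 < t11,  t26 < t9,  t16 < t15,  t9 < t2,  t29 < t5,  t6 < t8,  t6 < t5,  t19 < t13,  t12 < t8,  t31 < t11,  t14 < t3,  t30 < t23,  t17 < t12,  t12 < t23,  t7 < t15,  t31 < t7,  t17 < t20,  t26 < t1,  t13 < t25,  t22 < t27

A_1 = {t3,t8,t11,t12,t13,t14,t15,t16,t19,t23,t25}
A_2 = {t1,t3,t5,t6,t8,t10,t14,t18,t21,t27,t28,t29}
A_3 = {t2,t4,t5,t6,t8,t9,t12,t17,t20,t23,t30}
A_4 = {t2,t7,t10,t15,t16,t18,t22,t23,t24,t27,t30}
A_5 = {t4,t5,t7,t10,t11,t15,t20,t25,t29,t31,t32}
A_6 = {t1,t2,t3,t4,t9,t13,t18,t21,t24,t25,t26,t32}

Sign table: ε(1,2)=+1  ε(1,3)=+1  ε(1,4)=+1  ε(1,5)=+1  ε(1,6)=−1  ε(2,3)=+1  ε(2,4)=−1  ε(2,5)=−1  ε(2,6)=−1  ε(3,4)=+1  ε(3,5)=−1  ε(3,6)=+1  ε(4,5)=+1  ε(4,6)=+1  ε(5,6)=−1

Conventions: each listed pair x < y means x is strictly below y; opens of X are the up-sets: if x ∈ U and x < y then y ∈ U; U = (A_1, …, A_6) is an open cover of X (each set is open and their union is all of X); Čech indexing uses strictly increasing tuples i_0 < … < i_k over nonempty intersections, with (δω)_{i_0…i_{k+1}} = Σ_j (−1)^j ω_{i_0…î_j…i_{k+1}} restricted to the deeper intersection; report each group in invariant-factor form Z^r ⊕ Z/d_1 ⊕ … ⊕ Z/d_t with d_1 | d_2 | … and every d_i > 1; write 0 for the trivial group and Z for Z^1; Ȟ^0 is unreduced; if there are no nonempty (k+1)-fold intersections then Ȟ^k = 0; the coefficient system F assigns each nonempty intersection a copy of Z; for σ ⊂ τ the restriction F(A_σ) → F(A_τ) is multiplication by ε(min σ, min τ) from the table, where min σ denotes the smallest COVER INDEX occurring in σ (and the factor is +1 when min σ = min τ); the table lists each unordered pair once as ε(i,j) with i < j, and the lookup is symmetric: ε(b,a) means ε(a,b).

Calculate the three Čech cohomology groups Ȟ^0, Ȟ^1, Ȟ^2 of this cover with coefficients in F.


Ȟ^0 ≅ 0,  Ȟ^1 ≅ Z/2,  Ȟ^2 ≅ Z

cover nerve:
  A12={t3,t8,t14} A13={t8,t12,t23} A14={t15,t16,t23} A15={t11,t15,t25} A16={t3,t13,t25} A23={t5,t6,t8} A24={t10,t18,t27} A25={t5,t10,t29} A26={t1,t3,t18,t21} A34={t2,t23,t30} A35={t4,t5,t20} A36={t2,t4,t9} A45={t7,t10,t15} A46={t2,t18,t24} A56={t4,t25,t32}
  A123={t8} A126={t3} A134={t23} A145={t15} A156={t25} A235={t5} A245={t10} A246={t18} A346={t2} A356={t4}
C dims 6,15,10; δ0: rk 6, SNF 1^5·2; δ1: rk 9, SNF 1^9
Ȟ^0: (6−6)−0=0 ⇒ 0
Ȟ^1: (15−9)−6=0 plus torsion [2] ⇒ Z/2
Ȟ^2: (10−0)−9=1 ⇒ Z


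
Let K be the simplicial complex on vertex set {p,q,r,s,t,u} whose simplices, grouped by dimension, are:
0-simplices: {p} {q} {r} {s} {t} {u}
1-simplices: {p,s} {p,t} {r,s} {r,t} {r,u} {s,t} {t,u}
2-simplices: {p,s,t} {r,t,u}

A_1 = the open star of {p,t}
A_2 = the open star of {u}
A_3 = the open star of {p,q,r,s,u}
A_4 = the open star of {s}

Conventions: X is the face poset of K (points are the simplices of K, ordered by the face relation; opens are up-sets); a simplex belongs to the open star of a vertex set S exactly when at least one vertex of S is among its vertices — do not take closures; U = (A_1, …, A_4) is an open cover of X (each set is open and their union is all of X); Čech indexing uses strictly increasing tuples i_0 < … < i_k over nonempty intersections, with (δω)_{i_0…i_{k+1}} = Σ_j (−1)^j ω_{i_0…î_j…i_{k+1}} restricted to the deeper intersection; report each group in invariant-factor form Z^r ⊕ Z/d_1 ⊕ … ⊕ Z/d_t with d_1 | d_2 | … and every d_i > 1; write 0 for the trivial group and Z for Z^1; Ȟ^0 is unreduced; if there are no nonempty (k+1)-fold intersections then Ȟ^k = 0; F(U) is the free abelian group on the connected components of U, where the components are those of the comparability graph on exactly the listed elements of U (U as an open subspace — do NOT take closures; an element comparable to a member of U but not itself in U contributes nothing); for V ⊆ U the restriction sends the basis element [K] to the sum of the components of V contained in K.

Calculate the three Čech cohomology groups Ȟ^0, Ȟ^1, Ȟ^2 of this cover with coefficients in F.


nonempty intersections:
  A1={{p},{t},{p,s},{p,t},{r,t},{s,t},{t,u},{p,s,t},{r,t,u}} A2={{u},{r,u},{t,u},{r,t,u}} A3={{p},{q},{r},{s},{u},{p,s},{p,t},{r,s},{r,t},{r,u},{s,t},{t,u},{p,s,t},{r,t,u}} A4={{s},{p,s},{r,s},{s,t},{p,s,t}}
  A12={{t,u},{r,t,u}} A13={{p},{p,s},{p,t},{r,t},{s,t},{t,u},{p,s,t},{r,t,u}} A14={{p,s},{s,t},{p,s,t}} A23={{u},{r,u},{t,u},{r,t,u}} A34={{s},{p,s},{r,s},{s,t},{p,s,t}}
  A123={{t,u},{r,t,u}} A134={{p,s},{s,t},{p,s,t}}
components per intersection:
  A1: {{p},{t},{p,s},{p,t},{r,t},{s,t},{t,u},{p,s,t},{r,t,u}}
  A2: {{u},{r,u},{t,u},{r,t,u}}
  A3: {{p},{r},{s},{u},{p,s},{p,t},{r,s},{r,t},{r,u},{s,t},{t,u},{p,s,t},{r,t,u}} {{q}}
  A4: {{s},{p,s},{r,s},{s,t},{p,s,t}}
  A12: {{t,u},{r,t,u}}
  A13: {{p},{p,s},{p,t},{s,t},{p,s,t}} {{r,t},{t,u},{r,t,u}}
  A14: {{p,s},{s,t},{p,s,t}}
  A23: {{u},{r,u},{t,u},{r,t,u}}
  A34: {{s},{p,s},{r,s},{s,t},{p,s,t}}
  A123: {{t,u},{r,t,u}}
  A134: {{p,s},{s,t},{p,s,t}}
C dims 5,6,2; δ0: rk 3, SNF 1^3; δ1: rk 2, SNF 1^2
Ȟ^0: (5−3)−0=2 ⇒ Z^2
Ȟ^1: (6−2)−3=1 ⇒ Z
Ȟ^2: (2−0)−2=0 ⇒ 0

Ȟ^0 ≅ Z^2, Ȟ^1 ≅ Z, Ȟ^2 ≅ 0


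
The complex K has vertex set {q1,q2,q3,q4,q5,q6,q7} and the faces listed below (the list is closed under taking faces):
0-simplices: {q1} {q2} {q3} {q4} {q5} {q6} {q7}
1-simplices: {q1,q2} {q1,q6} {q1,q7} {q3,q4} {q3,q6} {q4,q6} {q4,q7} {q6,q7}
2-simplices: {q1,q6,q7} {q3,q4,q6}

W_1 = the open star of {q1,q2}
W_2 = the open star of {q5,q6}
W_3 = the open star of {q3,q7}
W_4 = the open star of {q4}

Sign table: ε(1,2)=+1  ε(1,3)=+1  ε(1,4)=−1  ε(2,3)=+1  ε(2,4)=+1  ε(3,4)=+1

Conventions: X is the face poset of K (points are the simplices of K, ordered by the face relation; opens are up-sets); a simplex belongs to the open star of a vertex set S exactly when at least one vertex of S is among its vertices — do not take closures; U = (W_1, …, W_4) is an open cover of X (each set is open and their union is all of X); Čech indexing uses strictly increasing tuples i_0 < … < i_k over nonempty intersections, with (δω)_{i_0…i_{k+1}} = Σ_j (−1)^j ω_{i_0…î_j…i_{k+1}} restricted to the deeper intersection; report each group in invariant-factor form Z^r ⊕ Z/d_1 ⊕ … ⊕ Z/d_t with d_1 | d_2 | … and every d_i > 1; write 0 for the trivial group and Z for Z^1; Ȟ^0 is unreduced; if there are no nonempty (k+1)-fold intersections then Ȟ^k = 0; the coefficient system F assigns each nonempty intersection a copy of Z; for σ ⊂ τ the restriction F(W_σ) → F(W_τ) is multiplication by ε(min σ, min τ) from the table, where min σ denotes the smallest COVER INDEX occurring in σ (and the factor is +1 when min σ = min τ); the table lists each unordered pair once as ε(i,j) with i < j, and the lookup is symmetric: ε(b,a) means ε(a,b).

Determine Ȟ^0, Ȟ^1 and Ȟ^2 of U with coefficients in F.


Ȟ^0(U;F) ≅ Z, Ȟ^1(U;F) ≅ 0, Ȟ^2(U;F) ≅ 0

nerve simplices:
  W1={{q1},{q2},{q1,q2},{q1,q6},{q1,q7},{q1,q6,q7}} W2={{q5},{q6},{q1,q6},{q3,q6},{q4,q6},{q6,q7},{q1,q6,q7},{q3,q4,q6}} W3={{q3},{q7},{q1,q7},{q3,q4},{q3,q6},{q4,q7},{q6,q7},{q1,q6,q7},{q3,q4,q6}} W4={{q4},{q3,q4},{q4,q6},{q4,q7},{q3,q4,q6}}
  W12={{q1,q6},{q1,q6,q7}} W13={{q1,q7},{q1,q6,q7}} W23={{q3,q6},{q6,q7},{q1,q6,q7},{q3,q4,q6}} W24={{q4,q6},{q3,q4,q6}} W34={{q3,q4},{q4,q7},{q3,q4,q6}}
  W123={{q1,q6,q7}} W234={{q3,q4,q6}}
C dims 4,5,2; δ0: rk 3, SNF 1^3; δ1: rk 2, SNF 1^2
degree 0: 4−3−0 = 1 → Ȟ^0 ≅ Z
degree 1: 5−2−3 = 0 → Ȟ^1 ≅ 0
degree 2: 2−0−2 = 0 → Ȟ^2 ≅ 0


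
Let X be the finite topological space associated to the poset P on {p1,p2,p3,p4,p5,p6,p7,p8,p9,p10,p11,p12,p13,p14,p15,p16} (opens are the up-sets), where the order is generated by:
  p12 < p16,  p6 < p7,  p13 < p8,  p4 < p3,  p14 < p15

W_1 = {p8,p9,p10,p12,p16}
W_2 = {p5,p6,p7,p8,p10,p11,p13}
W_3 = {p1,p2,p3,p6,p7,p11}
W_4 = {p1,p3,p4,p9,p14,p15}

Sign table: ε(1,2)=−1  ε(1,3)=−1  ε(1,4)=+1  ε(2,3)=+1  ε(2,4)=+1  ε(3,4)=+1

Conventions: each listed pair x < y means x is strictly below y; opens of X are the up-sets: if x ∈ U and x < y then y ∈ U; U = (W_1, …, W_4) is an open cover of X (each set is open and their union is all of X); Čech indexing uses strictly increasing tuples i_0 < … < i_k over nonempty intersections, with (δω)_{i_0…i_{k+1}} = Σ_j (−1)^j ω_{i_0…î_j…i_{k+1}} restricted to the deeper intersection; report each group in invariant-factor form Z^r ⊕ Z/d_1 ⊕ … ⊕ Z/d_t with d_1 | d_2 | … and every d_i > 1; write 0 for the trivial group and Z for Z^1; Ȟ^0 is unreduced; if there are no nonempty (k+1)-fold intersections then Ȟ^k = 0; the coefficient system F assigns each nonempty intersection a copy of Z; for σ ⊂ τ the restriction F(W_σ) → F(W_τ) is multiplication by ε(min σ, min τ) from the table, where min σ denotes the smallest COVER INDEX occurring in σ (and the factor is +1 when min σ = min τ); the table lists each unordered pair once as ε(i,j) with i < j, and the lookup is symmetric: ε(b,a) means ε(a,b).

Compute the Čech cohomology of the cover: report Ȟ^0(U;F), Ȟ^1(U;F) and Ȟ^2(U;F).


Ȟ^0 = 0,  Ȟ^1 = Z/2,  Ȟ^2 = 0

nerve simplices:
  W12={p8,p10} W14={p9} W23={p6,p7,p11} W34={p1,p3}
C dims 4,4; δ0: rk 4, SNF 1^3·2
degree 0: 4−4−0 = 0 → Ȟ^0 ≅ 0
degree 1: 4−0−4 = 0 plus torsion [2] → Ȟ^1 ≅ Z/2
degree 2: 0−0−0 = 0 → Ȟ^2 ≅ 0


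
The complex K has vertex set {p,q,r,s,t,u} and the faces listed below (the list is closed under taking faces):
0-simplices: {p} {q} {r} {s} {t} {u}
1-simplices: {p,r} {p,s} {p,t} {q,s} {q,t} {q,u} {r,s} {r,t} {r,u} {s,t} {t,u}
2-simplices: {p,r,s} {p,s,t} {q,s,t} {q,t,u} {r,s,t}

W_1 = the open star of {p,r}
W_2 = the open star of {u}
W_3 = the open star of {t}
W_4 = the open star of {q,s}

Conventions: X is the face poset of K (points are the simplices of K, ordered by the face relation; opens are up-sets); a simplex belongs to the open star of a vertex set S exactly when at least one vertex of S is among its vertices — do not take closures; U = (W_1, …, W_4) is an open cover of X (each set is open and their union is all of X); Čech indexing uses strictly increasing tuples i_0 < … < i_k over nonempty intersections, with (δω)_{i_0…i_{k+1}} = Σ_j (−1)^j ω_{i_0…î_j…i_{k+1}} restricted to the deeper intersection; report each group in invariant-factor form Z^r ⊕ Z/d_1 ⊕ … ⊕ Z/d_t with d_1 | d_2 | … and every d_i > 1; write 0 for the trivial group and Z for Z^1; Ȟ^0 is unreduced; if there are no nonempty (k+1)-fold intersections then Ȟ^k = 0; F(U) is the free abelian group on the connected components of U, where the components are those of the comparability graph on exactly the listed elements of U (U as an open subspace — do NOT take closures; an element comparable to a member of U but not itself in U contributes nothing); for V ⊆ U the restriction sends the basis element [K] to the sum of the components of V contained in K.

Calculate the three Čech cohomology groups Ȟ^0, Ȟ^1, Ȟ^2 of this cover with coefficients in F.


Ȟ^0 ≅ Z, Ȟ^1 ≅ Z and Ȟ^2 ≅ 0

nerve of the cover:
  W1={{p},{r},{p,r},{p,s},{p,t},{r,s},{r,t},{r,u},{p,r,s},{p,s,t},{r,s,t}} W2={{u},{q,u},{r,u},{t,u},{q,t,u}} W3={{t},{p,t},{q,t},{r,t},{s,t},{t,u},{p,s,t},{q,s,t},{q,t,u},{r,s,t}} W4={{q},{s},{p,s},{q,s},{q,t},{q,u},{r,s},{s,t},{p,r,s},{p,s,t},{q,s,t},{q,t,u},{r,s,t}}
  W12={{r,u}} W13={{p,t},{r,t},{p,s,t},{r,s,t}} W14={{p,s},{r,s},{p,r,s},{p,s,t},{r,s,t}} W23={{t,u},{q,t,u}} W24={{q,u},{q,t,u}} W34={{q,t},{s,t},{p,s,t},{q,s,t},{q,t,u},{r,s,t}}
  W134={{p,s,t},{r,s,t}} W234={{q,t,u}}
components per intersection:
  W1: {{p},{r},{p,r},{p,s},{p,t},{r,s},{r,t},{r,u},{p,r,s},{p,s,t},{r,s,t}}
  W2: {{u},{q,u},{r,u},{t,u},{q,t,u}}
  W3: {{t},{p,t},{q,t},{r,t},{s,t},{t,u},{p,s,t},{q,s,t},{q,t,u},{r,s,t}}
  W4: {{q},{s},{p,s},{q,s},{q,t},{q,u},{r,s},{s,t},{p,r,s},{p,s,t},{q,s,t},{q,t,u},{r,s,t}}
  W12: {{r,u}}
  W13: {{p,t},{p,s,t}} {{r,t},{r,s,t}}
  W14: {{p,s},{r,s},{p,r,s},{p,s,t},{r,s,t}}
  W23: {{t,u},{q,t,u}}
  W24: {{q,u},{q,t,u}}
  W34: {{q,t},{s,t},{p,s,t},{q,s,t},{q,t,u},{r,s,t}}
  W134: {{p,s,t}} {{r,s,t}}
  W234: {{q,t,u}}
C dims 4,7,3; δ0: rk 3, SNF 1^3; δ1: rk 3, SNF 1^3
Ȟ^0 = (4 − 3) − 0 = 1, so Ȟ^0 ≅ Z
Ȟ^1 = (7 − 3) − 3 = 1, so Ȟ^1 ≅ Z
Ȟ^2 = (3 − 0) − 3 = 0, so Ȟ^2 ≅ 0


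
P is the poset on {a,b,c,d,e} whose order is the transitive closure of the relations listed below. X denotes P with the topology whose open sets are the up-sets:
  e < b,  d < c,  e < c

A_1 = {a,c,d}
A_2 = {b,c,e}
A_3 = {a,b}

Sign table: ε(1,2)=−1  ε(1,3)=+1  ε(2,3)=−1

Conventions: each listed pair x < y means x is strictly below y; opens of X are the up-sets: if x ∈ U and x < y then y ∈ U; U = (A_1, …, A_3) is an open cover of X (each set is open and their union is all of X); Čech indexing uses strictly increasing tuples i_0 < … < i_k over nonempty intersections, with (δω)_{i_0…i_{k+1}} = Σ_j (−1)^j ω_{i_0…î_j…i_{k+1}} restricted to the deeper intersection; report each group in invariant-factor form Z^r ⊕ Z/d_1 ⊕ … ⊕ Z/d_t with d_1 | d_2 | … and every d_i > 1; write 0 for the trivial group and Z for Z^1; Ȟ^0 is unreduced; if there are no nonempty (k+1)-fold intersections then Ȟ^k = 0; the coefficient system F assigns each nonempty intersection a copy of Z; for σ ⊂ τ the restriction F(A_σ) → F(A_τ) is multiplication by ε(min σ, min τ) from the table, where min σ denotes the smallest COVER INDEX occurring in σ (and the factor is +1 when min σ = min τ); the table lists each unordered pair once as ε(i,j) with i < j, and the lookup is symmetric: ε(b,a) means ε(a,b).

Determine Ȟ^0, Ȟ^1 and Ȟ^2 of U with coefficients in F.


nerve simplices:
  A12={c} A13={a} A23={b}
C dims 3,3; δ0: rk 2, SNF 1^2
degree 0: 3−2−0 = 1 → Ȟ^0 ≅ Z
degree 1: 3−0−2 = 1 → Ȟ^1 ≅ Z
degree 2: 0−0−0 = 0 → Ȟ^2 ≅ 0

Ȟ^0 = Z, Ȟ^1 = Z, Ȟ^2 = 0


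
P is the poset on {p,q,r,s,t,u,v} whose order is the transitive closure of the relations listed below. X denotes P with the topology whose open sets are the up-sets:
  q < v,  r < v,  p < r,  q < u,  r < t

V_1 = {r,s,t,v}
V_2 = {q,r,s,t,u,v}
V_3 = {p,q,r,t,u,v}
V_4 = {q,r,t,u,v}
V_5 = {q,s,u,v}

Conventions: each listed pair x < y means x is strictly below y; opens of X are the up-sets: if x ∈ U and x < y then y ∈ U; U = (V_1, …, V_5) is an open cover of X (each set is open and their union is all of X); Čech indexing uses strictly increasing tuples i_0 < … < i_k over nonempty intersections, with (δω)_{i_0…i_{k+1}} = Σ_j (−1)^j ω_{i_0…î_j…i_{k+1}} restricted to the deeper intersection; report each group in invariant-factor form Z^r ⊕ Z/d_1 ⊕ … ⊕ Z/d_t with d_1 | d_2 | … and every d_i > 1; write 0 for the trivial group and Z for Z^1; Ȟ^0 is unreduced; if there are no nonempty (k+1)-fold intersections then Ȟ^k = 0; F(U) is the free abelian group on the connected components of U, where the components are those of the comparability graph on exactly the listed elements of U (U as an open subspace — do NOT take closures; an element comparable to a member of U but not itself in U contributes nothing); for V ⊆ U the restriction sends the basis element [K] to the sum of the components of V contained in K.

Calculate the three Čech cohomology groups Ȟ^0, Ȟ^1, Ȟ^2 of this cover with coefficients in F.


Ȟ^0 ≅ Z^2, Ȟ^1 ≅ 0, Ȟ^2 ≅ 0

cover nerve:
  V12={r,s,t,v} V13={r,t,v} V14={r,t,v} V15={s,v} V23={q,r,t,u,v} V24={q,r,t,u,v} V25={q,s,u,v} V34={q,r,t,u,v} V35={q,u,v} V45={q,u,v}
  V123={r,t,v} V124={r,t,v} V125={s,v} V134={r,t,v} V135={v} V145={v} V234={q,r,t,u,v} V235={q,u,v} V245={q,u,v} V345={q,u,v}
  V1234={r,t,v} V1235={v} V1245={v} V1345={v} V2345={q,u,v}
  V12345={v}
components per intersection:
  V1: {r,t,v} {s}
  V2: {q,r,t,u,v} {s}
  V3: {p,q,r,t,u,v}
  V4: {q,r,t,u,v}
  V5: {q,u,v} {s}
  V12: {r,t,v} {s}
  V13: {r,t,v}
  V14: {r,t,v}
  V15: {s} {v}
  V23: {q,r,t,u,v}
  V24: {q,r,t,u,v}
  V25: {q,u,v} {s}
  V34: {q,r,t,u,v}
  V35: {q,u,v}
  V45: {q,u,v}
  V123: {r,t,v}
  V124: {r,t,v}
  V125: {s} {v}
  V134: {r,t,v}
  V135: {v}
  V145: {v}
  V234: {q,r,t,u,v}
  V235: {q,u,v}
  V245: {q,u,v}
  V345: {q,u,v}
  V1234: {r,t,v}
  V1235: {v}
  V1245: {v}
  V1345: {v}
  V2345: {q,u,v}
  V12345: {v}
C dims 8,13,11,5; δ0: rk 6, SNF 1^6; δ1: rk 7, SNF 1^7; δ2: rk 4, SNF 1^4
Ȟ^0: (8−6)−0=2 ⇒ Z^2
Ȟ^1: (13−7)−6=0 ⇒ 0
Ȟ^2: (11−4)−7=0 ⇒ 0


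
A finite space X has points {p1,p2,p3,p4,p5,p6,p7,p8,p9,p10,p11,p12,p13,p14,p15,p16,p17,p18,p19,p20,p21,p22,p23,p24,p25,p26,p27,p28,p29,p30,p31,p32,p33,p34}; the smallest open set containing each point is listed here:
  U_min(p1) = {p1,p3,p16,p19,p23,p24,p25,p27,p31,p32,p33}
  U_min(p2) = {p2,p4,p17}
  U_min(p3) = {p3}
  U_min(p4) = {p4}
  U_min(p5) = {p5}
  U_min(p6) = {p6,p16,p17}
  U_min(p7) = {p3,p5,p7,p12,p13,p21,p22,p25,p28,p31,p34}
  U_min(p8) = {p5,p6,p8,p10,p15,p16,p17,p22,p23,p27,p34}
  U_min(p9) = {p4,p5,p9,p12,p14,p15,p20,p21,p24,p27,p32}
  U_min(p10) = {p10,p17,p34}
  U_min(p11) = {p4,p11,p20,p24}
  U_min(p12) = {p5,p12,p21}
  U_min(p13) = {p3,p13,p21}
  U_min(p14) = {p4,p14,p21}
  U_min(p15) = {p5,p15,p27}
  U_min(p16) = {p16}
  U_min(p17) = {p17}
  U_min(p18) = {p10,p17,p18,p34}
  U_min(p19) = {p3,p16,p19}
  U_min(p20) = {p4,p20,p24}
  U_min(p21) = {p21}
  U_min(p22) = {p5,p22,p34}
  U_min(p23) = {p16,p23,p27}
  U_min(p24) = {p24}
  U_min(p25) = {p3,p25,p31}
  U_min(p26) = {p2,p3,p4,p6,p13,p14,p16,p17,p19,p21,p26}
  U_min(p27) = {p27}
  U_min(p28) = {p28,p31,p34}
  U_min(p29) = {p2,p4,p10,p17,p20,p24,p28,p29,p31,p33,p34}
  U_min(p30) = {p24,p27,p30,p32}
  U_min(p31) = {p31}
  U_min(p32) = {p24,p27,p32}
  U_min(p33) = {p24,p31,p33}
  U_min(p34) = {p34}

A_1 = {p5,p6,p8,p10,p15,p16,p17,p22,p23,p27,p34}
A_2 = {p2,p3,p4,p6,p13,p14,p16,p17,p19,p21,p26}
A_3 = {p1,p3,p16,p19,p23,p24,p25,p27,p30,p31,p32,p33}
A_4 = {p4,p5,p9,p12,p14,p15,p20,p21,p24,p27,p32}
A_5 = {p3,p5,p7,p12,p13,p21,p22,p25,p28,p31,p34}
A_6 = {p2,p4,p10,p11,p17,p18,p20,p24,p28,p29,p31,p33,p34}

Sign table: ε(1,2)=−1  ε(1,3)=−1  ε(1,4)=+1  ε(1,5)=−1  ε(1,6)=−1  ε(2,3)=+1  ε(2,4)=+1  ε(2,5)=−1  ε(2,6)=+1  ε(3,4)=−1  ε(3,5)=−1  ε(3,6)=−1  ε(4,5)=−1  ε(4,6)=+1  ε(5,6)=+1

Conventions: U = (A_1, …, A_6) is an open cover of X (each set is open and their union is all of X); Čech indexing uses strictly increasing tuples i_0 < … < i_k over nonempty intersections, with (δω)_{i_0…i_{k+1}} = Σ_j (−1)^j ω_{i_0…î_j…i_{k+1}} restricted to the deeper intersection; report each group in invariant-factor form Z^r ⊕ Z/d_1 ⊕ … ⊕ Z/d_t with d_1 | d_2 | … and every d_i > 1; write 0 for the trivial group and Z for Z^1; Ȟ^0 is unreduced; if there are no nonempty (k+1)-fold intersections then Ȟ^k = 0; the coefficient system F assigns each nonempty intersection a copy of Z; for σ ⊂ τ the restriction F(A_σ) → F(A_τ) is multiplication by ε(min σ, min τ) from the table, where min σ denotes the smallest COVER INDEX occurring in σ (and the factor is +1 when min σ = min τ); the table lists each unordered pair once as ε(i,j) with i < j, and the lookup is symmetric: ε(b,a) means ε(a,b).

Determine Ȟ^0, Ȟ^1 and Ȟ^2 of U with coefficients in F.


nonempty intersections:
  A12={p6,p16,p17} A13={p16,p23,p27} A14={p5,p15,p27} A15={p5,p22,p34} A16={p10,p17,p34} A23={p3,p16,p19} A24={p4,p14,p21} A25={p3,p13,p21} A26={p2,p4,p17} A34={p24,p27,p32} A35={p3,p25,p31} A36={p24,p31,p33} A45={p5,p12,p21} A46={p4,p20,p24} A56={p28,p31,p34}
  A123={p16} A126={p17} A134={p27} A145={p5} A156={p34} A235={p3} A245={p21} A246={p4} A346={p24} A356={p31}
C dims 6,15,10; δ0: rk 6, SNF 1^5·2; δ1: rk 9, SNF 1^9
Ȟ^0: (6−6)−0=0 ⇒ 0
Ȟ^1: (15−9)−6=0 plus torsion [2] ⇒ Z/2
Ȟ^2: (10−0)−9=1 ⇒ Z

Ȟ^0 = 0; Ȟ^1 = Z/2; Ȟ^2 = Z


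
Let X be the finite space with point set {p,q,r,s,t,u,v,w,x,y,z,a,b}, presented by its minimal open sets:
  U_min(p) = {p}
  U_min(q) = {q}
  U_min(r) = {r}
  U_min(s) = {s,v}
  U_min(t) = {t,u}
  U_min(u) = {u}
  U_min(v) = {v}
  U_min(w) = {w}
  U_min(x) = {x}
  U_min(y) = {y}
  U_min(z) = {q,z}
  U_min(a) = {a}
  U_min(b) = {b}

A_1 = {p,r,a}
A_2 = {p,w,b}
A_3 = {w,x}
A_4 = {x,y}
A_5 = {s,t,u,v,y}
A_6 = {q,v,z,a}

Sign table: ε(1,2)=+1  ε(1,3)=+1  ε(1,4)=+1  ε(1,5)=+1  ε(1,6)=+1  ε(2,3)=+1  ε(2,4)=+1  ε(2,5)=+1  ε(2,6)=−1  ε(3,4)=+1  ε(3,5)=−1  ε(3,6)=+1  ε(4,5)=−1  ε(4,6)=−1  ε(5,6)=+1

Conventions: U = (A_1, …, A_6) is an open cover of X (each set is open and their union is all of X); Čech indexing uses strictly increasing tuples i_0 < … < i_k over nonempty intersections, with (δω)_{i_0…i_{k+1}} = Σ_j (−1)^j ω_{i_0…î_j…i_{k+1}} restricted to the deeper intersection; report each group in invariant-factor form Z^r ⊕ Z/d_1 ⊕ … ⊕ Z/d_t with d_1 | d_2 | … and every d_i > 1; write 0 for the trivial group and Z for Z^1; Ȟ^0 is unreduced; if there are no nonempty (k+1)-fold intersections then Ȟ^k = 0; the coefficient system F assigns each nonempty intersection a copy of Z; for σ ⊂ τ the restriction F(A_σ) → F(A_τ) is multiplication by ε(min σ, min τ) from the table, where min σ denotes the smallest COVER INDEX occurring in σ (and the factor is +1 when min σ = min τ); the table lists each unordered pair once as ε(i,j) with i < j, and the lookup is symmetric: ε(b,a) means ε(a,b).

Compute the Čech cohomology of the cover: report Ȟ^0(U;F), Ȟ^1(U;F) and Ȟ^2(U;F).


nerve simplices:
  A12={p} A16={a} A23={w} A34={x} A45={y} A56={v}
C dims 6,6; δ0: rk 6, SNF 1^5·2
degree 0: 6−6−0 = 0 → Ȟ^0 ≅ 0
degree 1: 6−0−6 = 0 plus torsion [2] → Ȟ^1 ≅ Z/2
degree 2: 0−0−0 = 0 → Ȟ^2 ≅ 0

Ȟ^0 = 0, Ȟ^1 = Z/2, Ȟ^2 = 0


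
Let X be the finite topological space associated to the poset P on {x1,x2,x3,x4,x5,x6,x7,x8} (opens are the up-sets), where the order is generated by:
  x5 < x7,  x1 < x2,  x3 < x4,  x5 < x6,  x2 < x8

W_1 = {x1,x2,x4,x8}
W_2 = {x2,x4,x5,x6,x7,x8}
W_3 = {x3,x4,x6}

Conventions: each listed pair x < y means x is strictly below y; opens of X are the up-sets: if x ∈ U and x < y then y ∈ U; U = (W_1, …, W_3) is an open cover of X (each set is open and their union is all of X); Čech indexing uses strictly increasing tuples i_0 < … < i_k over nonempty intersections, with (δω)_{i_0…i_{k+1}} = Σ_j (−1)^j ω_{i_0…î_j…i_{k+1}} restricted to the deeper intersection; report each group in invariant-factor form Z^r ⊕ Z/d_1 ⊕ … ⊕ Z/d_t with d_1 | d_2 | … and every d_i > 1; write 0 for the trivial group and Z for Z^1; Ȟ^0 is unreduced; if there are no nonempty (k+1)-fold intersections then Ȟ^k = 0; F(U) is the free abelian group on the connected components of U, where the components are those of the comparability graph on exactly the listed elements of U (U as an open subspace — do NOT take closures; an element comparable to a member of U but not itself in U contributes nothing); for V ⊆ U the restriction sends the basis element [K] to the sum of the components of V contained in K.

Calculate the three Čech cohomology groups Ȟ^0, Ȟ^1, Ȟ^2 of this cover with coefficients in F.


Ȟ^0 ≅ Z^3; Ȟ^1 ≅ 0; Ȟ^2 ≅ 0

nerve of the cover:
  W12={x2,x4,x8} W13={x4} W23={x4,x6}
  W123={x4}
components per intersection:
  W1: {x1,x2,x8} {x4}
  W2: {x2,x8} {x4} {x5,x6,x7}
  W3: {x3,x4} {x6}
  W12: {x2,x8} {x4}
  W13: {x4}
  W23: {x4} {x6}
  W123: {x4}
C dims 7,5,1; δ0: rk 4, SNF 1^4; δ1: rk 1, SNF 1^1
Ȟ^0 = (7 − 4) − 0 = 3, so Ȟ^0 ≅ Z^3
Ȟ^1 = (5 − 1) − 4 = 0, so Ȟ^1 ≅ 0
Ȟ^2 = (1 − 0) − 1 = 0, so Ȟ^2 ≅ 0


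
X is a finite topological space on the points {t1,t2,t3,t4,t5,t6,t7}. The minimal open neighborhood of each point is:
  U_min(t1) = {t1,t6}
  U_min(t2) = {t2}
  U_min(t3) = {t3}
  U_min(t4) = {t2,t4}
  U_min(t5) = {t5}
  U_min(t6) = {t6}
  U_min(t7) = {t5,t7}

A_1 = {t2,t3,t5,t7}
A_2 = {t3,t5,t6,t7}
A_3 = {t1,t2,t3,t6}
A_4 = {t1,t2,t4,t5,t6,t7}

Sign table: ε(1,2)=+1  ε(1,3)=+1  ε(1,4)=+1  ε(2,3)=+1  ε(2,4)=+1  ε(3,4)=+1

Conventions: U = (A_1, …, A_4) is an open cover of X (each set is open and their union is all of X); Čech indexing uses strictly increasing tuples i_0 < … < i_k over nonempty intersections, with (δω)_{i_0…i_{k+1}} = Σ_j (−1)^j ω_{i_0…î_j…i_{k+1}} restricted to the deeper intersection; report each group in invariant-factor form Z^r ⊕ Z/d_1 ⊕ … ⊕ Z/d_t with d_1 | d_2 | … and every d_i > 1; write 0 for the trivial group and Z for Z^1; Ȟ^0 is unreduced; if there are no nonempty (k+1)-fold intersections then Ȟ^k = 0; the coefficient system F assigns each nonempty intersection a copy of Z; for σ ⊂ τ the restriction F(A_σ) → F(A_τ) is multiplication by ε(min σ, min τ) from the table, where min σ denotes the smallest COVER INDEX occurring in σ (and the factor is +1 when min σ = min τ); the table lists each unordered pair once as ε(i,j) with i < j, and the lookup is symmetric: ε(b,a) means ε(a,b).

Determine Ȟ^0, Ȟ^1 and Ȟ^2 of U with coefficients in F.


Ȟ^0 = Z,  Ȟ^1 = 0,  Ȟ^2 = Z

nerve of the cover:
  A12={t3,t5,t7} A13={t2,t3} A14={t2,t5,t7} A23={t3,t6} A24={t5,t6,t7} A34={t1,t2,t6}
  A123={t3} A124={t5,t7} A134={t2} A234={t6}
C dims 4,6,4; δ0: rk 3, SNF 1^3; δ1: rk 3, SNF 1^3
Ȟ^0 = (4 − 3) − 0 = 1, so Ȟ^0 ≅ Z
Ȟ^1 = (6 − 3) − 3 = 0, so Ȟ^1 ≅ 0
Ȟ^2 = (4 − 0) − 3 = 1, so Ȟ^2 ≅ Z


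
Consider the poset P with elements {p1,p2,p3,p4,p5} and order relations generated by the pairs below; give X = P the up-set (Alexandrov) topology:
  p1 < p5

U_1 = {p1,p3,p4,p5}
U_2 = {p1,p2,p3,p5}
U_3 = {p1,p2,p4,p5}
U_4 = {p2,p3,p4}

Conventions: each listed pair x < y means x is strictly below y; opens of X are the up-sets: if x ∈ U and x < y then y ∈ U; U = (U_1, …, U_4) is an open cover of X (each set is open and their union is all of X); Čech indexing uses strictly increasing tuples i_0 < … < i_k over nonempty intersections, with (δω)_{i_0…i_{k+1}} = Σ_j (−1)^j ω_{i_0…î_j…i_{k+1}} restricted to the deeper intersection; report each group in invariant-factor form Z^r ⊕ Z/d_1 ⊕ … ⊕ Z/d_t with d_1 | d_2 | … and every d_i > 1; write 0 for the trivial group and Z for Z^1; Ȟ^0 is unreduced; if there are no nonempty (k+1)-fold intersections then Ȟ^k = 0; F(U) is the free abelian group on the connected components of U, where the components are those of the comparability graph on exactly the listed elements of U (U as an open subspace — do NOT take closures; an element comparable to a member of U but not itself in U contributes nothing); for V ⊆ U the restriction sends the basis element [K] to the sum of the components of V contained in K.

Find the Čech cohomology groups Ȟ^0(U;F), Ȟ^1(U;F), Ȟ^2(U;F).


intersection data:
  U12={p1,p3,p5} U13={p1,p4,p5} U14={p3,p4} U23={p1,p2,p5} U24={p2,p3} U34={p2,p4}
  U123={p1,p5} U124={p3} U134={p4} U234={p2}
components per intersection:
  U1: {p1,p5} {p3} {p4}
  U2: {p1,p5} {p2} {p3}
  U3: {p1,p5} {p2} {p4}
  U4: {p2} {p3} {p4}
  U12: {p1,p5} {p3}
  U13: {p1,p5} {p4}
  U14: {p3} {p4}
  U23: {p1,p5} {p2}
  U24: {p2} {p3}
  U34: {p2} {p4}
  U123: {p1,p5}
  U124: {p3}
  U134: {p4}
  U234: {p2}
C dims 12,12,4; δ0: rk 8, SNF 1^8; δ1: rk 4, SNF 1^4
Ȟ^0 = (12 − 8) − 0 = 4, so Ȟ^0 ≅ Z^4
Ȟ^1 = (12 − 4) − 8 = 0, so Ȟ^1 ≅ 0
Ȟ^2 = (4 − 0) − 4 = 0, so Ȟ^2 ≅ 0

Ȟ^0(U;F) ≅ Z^4, Ȟ^1(U;F) ≅ 0, Ȟ^2(U;F) ≅ 0


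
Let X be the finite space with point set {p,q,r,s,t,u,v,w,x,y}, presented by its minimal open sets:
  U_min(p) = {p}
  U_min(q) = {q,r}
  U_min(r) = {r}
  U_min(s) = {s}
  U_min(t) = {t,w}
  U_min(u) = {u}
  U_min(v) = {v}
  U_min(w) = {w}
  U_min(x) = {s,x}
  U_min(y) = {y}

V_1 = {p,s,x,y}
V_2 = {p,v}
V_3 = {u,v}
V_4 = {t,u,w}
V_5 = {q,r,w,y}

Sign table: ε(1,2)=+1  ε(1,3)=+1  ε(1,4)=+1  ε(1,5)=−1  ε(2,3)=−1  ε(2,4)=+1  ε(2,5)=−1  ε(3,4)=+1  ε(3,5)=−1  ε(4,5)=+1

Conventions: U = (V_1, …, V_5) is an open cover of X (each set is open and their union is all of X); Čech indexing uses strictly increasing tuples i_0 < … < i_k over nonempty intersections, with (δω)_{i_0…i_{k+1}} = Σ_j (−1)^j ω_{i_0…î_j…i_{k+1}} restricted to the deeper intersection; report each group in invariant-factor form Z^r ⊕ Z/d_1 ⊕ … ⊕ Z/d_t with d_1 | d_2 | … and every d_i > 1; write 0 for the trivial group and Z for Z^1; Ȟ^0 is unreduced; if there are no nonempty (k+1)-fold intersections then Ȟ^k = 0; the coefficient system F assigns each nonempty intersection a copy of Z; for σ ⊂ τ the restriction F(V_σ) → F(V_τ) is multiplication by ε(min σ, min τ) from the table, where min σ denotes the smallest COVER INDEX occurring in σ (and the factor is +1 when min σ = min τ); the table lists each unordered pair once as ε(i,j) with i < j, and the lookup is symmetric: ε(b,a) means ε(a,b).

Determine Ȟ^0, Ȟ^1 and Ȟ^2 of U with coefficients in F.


nonempty intersections:
  V12={p} V15={y} V23={v} V34={u} V45={w}
C dims 5,5; δ0: rk 4, SNF 1^4
Ȟ^0: (5−4)−0=1 ⇒ Z
Ȟ^1: (5−0)−4=1 ⇒ Z
Ȟ^2: (0−0)−0=0 ⇒ 0

Ȟ^0(U;F) ≅ Z; Ȟ^1(U;F) ≅ Z; Ȟ^2(U;F) ≅ 0


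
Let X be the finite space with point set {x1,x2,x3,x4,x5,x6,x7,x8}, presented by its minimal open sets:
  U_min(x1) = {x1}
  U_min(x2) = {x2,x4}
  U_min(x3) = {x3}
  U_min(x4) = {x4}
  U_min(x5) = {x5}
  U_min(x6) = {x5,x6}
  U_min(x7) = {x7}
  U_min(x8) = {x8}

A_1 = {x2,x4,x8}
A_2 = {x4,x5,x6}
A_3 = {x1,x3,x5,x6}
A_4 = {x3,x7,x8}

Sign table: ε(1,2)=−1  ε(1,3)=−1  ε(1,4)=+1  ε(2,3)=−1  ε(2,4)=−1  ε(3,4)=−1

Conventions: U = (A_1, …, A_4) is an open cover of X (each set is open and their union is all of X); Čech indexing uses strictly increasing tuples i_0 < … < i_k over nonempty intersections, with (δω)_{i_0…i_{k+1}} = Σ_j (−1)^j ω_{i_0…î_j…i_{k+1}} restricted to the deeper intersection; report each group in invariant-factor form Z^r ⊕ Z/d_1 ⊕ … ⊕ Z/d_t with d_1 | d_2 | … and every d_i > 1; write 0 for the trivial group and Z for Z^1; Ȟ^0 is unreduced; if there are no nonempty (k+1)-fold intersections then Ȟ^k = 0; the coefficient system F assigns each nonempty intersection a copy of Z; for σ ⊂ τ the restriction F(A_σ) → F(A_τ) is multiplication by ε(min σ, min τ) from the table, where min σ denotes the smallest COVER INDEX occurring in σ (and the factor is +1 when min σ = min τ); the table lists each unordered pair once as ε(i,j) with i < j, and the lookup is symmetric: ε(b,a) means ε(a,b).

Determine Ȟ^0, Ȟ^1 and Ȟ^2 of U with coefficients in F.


Ȟ^0 ≅ 0; Ȟ^1 ≅ Z/2; Ȟ^2 ≅ 0

nerve simplices:
  A12={x4} A14={x8} A23={x5,x6} A34={x3}
C dims 4,4; δ0: rk 4, SNF 1^3·2
degree 0: 4−4−0 = 0 → Ȟ^0 ≅ 0
degree 1: 4−0−4 = 0 plus torsion [2] → Ȟ^1 ≅ Z/2
degree 2: 0−0−0 = 0 → Ȟ^2 ≅ 0


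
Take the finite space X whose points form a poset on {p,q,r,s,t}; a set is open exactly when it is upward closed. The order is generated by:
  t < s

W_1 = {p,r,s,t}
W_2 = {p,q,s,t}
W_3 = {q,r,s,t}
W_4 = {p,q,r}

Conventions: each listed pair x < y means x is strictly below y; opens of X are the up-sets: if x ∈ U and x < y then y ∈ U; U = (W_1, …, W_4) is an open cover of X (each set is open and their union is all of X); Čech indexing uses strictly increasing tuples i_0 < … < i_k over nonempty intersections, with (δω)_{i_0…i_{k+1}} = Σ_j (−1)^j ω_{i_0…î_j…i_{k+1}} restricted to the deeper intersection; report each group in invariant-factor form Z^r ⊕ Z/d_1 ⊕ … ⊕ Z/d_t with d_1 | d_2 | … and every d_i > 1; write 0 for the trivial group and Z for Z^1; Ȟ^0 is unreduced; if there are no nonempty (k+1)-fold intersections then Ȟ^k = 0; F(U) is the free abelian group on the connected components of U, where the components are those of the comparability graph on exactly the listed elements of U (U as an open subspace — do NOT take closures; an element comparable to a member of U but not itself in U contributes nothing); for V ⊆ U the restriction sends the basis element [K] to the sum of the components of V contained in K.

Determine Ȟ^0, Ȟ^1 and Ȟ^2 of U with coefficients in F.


Ȟ^0(U;F) ≅ Z^4,  Ȟ^1(U;F) ≅ 0,  Ȟ^2(U;F) ≅ 0

nonempty intersections:
  W12={p,s,t} W13={r,s,t} W14={p,r} W23={q,s,t} W24={p,q} W34={q,r}
  W123={s,t} W124={p} W134={r} W234={q}
components per intersection:
  W1: {p} {r} {s,t}
  W2: {p} {q} {s,t}
  W3: {q} {r} {s,t}
  W4: {p} {q} {r}
  W12: {p} {s,t}
  W13: {r} {s,t}
  W14: {p} {r}
  W23: {q} {s,t}
  W24: {p} {q}
  W34: {q} {r}
  W123: {s,t}
  W124: {p}
  W134: {r}
  W234: {q}
C dims 12,12,4; δ0: rk 8, SNF 1^8; δ1: rk 4, SNF 1^4
Ȟ^0: (12−8)−0=4 ⇒ Z^4
Ȟ^1: (12−4)−8=0 ⇒ 0
Ȟ^2: (4−0)−4=0 ⇒ 0
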